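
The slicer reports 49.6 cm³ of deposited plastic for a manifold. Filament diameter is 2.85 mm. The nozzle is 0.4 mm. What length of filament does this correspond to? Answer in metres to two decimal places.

7.78 m

Filament cross-section = π × (2.85/2)² = 6.3794 mm².
Length = 49.6 cm³ / 6.3794 mm² = 49600 / 6.3794 = 7775.03 mm = 7.78 m.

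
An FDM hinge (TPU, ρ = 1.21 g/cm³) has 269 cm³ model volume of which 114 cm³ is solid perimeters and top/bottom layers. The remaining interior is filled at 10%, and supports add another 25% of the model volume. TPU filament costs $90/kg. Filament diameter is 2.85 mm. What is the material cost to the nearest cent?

Volume inside the shell = 269 − 114 = 155 cm³.
Deposited infill = 0.10 × 155, so 15.5 cm³.
Support: 0.25 × 269 → 67.25 cm³.
Total extruded: 114 + 15.5 + 67.25 → 196.75 cm³.
Mass = 196.75 × 1.21 = 238.0675 g.
At $90/kg: 238.0675/1000 × 90 = $21.43.

$21.43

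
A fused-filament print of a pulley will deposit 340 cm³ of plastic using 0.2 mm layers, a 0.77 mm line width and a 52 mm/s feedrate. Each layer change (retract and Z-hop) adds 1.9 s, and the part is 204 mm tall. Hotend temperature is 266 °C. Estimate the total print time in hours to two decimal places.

12.33 hours

Line area: 0.2 × 0.77 → 0.154 mm².
Toolpath length = 340 cm³ / 0.154 mm² = 340000 / 0.154 = 2207792.2 mm.
Extrusion time = 2207792.2 / 52 = 42457.5 s.
Layer count = ceil(204 / 0.2) = 1020.
Non-print overhead = 1020 × 1.9 = 1938 s.
Total = 42457.5 + 1938 = 44395.5 s = 12.33 hours.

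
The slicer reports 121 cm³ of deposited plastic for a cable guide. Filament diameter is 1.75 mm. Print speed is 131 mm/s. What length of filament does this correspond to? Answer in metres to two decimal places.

50.31 m

Filament cross-section = π × (1.75/2)² = 2.4053 mm².
L = 121000 mm³ / 2.4053 mm² = 50305.58 mm, i.e. 50.31 m.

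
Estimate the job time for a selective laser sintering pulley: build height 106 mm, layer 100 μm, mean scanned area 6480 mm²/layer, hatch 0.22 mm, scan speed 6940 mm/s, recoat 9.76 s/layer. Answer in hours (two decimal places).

4.12 hours

Number of layers: 106 / 0.1 → 1060 (rounded up).
Per-layer scan distance = 6480 / 0.22 = 29454.5 mm.
Laser time per layer = 29454.5 / 6940, so 4.2442 s.
Per-layer time: 4.2442 + 9.76 → 14.0042 s.
1060 layers × 14.0042 s/layer = 14844.452 s, i.e. 4.12 hours.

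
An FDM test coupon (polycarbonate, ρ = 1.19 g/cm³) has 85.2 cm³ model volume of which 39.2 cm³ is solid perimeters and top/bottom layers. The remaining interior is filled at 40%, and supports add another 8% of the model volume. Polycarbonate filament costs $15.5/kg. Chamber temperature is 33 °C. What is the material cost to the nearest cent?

Volume inside the shell = 85.2 − 39.2 = 46 cm³.
Deposited infill: 0.40 × 46 → 18.4 cm³.
Support: 0.08 × 85.2 → 6.816 cm³.
Total extruded: 39.2 + 18.4 + 6.816 → 64.416 cm³.
Mass = 64.416 × 1.19 = 76.65504 g.
Cost = 76.65504 g / 1000 × $15.5/kg = $1.19.

$1.19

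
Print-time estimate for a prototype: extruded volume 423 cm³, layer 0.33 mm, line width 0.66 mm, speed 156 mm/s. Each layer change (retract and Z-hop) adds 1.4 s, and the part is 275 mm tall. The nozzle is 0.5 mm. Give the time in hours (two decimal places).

3.78 hours

Bead cross-section = 0.33 × 0.66, so 0.2178 mm².
Path length: 423000 mm³ / 0.2178 mm² → 1942148.8 mm.
Time extruding: 1942148.8 / 156 → 12449.7 s.
Layer count = ceil(275 / 0.33) = 834.
Non-print overhead = 834 × 1.4 = 1167.6 s.
Altogether 12449.7 + 1167.6 = 13617.3 s, i.e. 3.78 hours.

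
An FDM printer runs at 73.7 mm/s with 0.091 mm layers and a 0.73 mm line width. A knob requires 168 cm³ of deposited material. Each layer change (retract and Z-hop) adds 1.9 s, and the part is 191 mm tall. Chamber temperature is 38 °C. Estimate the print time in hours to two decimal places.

10.64 hours

Bead cross-section = 0.091 × 0.73 = 0.06643 mm².
Toolpath length = 168 cm³ / 0.06643 mm² = 168000 / 0.06643 = 2528977.9 mm.
Extrusion time = 2528977.9 / 73.7, so 34314.5 s.
Number of layers: 191 / 0.091 → 2099 (rounded up).
Non-print overhead = 2099 × 1.9, so 3988.1 s.
Altogether 34314.5 + 3988.1 = 38302.6 s, i.e. 10.64 hours.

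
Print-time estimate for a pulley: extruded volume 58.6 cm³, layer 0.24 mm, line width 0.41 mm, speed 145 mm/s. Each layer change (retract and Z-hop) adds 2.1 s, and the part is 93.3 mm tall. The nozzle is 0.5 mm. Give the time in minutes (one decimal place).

82.1 minutes

Extrusion cross-section: 0.24 × 0.41 → 0.0984 mm².
Toolpath length = 58.6 cm³ / 0.0984 mm² = 58600 / 0.0984 = 595528.5 mm.
Extrusion time: 595528.5 / 145 → 4107.1 s.
Layers = ⌈93.3/0.24⌉ = 389.
Z-hop total = 389 × 2.1 = 816.9 s.
Altogether 4107.1 + 816.9 = 4924 s, i.e. 82.1 minutes.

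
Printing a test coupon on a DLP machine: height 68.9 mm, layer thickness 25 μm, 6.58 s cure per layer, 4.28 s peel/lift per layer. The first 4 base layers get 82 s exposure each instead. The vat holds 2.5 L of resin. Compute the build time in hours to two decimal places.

8.40 hours

Number of layers: 68.9 / 0.025 → 2756 (rounded up).
Base layers = 4 × (82 + 4.28) = 345.12 s.
Remaining layers = 2752 × (6.58 + 4.28) = 29886.72 s.
Total = 345.12 + 29886.72 = 30231.84 s = 8.40 hours.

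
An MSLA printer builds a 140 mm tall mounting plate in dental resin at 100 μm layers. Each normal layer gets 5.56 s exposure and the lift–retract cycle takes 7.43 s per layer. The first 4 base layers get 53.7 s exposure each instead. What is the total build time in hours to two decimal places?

Layer count = ceil(140 / 0.1) = 1400.
Base layers = 4 × (53.7 + 7.43), so 244.52 s.
Regular layers = 1396 × (5.56 + 7.43) = 18134.04 s.
Sum: 244.52 + 18134.04 = 18378.56 s → 5.11 hours.

5.11 hours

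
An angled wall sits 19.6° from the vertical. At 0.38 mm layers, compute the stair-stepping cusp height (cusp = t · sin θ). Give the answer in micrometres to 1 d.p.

127.5 μm

Cusp = layer height × sin(19.6°) = 0.38 × 0.3355 = 0.12749 mm = 127.5 μm.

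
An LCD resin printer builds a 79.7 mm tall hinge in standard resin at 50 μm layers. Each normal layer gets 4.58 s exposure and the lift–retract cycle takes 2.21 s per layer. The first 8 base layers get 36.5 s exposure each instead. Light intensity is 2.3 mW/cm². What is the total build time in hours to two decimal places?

3.08 hours

Number of layers: 79.7 / 0.05 → 1594 (rounded up).
Bottom layers: 8 × (36.5 + 2.21) → 309.68 s.
Normal layers = 1586 × (4.58 + 2.21), so 10768.94 s.
Sum: 309.68 + 10768.94 = 11078.62 s → 3.08 hours.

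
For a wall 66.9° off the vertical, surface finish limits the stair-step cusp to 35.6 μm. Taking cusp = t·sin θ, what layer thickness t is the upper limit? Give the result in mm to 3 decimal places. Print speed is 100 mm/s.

t = h_c / sin θ = 0.0356 / 0.9198 = 0.039 mm.

0.039 mm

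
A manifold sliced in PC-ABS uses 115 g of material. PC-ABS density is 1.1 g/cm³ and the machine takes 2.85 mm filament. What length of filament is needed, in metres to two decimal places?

16.39 m

Volume = 115 g / 1.1 g·cm⁻³ = 104.5455 cm³ = 104545.5 mm³.
Cross-section of 2.85 mm filament: π·(2.85/2)² = 6.3794 mm².
Length = 104545.5 / 6.3794 = 16387.98 mm = 16.39 m.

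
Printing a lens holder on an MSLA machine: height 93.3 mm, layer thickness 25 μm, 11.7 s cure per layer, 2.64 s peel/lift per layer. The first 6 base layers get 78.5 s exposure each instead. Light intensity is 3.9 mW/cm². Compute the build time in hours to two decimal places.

14.98 hours

Number of layers: 93.3 / 0.025 → 3732 (rounded up).
Burn-in layers: 6 × (78.5 + 2.64) → 486.84 s.
Remaining layers = 3726 × (11.7 + 2.64) = 53430.84 s.
Total = 486.84 + 53430.84 = 53917.68 s = 14.98 hours.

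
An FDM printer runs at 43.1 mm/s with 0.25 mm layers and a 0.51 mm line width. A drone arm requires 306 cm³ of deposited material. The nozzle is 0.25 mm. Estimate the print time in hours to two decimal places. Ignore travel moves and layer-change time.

15.47 hours

Extrusion cross-section = 0.25 × 0.51, so 0.1275 mm².
Path length: 306000 mm³ / 0.1275 mm² → 2400000 mm.
Print-move time: 2400000 / 43.1 → 55684.5 s.
In the requested units: 55684.5 s = 15.47 hours.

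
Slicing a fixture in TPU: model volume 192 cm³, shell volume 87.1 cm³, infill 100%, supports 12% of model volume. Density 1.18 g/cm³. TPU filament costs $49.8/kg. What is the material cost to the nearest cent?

$12.64

Interior volume: 192 − 87.1 → 104.9 cm³.
Deposited infill = 1.00 × 104.9 = 104.9 cm³.
Support = 0.12 × 192, so 23.04 cm³.
Total printed volume = 87.1 + 104.9 + 23.04 = 215.04 cm³.
Mass: 215.04 × 1.18 → 253.7472 g.
At $49.8/kg: 253.7472/1000 × 49.8 = $12.64.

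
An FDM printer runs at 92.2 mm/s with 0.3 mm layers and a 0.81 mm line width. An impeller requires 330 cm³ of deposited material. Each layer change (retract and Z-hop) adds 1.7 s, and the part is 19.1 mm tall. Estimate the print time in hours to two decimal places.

Line area = 0.3 × 0.81, so 0.243 mm².
Total extruded path = 330000/0.243 = 1358024.7 mm.
Extrusion time = 1358024.7 / 92.2, so 14729.1 s.
Layers = ⌈19.1/0.3⌉ = 64.
Z-hop total: 64 × 1.7 → 108.8 s.
Altogether 14729.1 + 108.8 = 14837.9 s, i.e. 4.12 hours.

4.12 hours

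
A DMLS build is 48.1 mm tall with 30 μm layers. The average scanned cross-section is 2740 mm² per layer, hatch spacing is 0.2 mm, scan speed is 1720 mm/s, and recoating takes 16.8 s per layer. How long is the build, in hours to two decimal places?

Number of layers: 48.1 / 0.03 → 1604 (rounded up).
Hatch length per layer = 2740 / 0.2, so 13700 mm.
Scan time per layer = 13700 / 1720, so 7.9651 s.
Time per layer = 7.9651 + 16.8, so 24.7651 s.
Build time = 1604 × 24.7651 = 39723.2204 s = 11.03 hours.

11.03 hours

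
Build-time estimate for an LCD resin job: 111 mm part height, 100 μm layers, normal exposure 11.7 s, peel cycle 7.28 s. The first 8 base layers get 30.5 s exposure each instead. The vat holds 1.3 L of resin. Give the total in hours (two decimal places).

5.89 hours

Layers = ⌈111/0.1⌉ = 1110.
Burn-in layers = 8 × (30.5 + 7.28), so 302.24 s.
Normal layers = 1102 × (11.7 + 7.28), so 20915.96 s.
Total = 302.24 + 20915.96 = 21218.2 s = 5.89 hours.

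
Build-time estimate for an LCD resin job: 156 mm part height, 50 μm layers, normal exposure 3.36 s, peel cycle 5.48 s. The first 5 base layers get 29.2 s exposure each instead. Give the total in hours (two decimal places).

Number of layers: 156 / 0.05 → 3120 (rounded up).
Burn-in layers: 5 × (29.2 + 5.48) → 173.4 s.
Remaining layers: 3115 × (3.36 + 5.48) → 27536.6 s.
Sum: 173.4 + 27536.6 = 27710 s → 7.70 hours.

7.70 hours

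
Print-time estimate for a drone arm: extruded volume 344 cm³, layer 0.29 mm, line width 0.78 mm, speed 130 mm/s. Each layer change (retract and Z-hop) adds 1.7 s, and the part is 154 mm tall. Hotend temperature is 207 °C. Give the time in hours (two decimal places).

Extrusion cross-section = 0.29 × 0.78, so 0.2262 mm².
Total extruded path = 344000/0.2262 = 1520778.1 mm.
Print-move time: 1520778.1 / 130 → 11698.3 s.
Layers = ⌈154/0.29⌉ = 532.
Non-print overhead = 532 × 1.7 = 904.4 s.
Total = 11698.3 + 904.4 = 12602.7 s = 3.50 hours.

3.50 hours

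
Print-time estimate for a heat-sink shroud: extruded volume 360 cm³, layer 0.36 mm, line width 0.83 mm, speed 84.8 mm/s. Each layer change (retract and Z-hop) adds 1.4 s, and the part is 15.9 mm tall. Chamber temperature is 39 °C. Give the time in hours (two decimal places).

Bead cross-section = 0.36 × 0.83 = 0.2988 mm².
Path length: 360000 mm³ / 0.2988 mm² → 1204819.3 mm.
Extrusion time = 1204819.3 / 84.8, so 14207.8 s.
Layers = ⌈15.9/0.36⌉ = 45.
Z-hop total: 45 × 1.4 → 63 s.
Altogether 14207.8 + 63 = 14270.8 s, i.e. 3.96 hours.

3.96 hours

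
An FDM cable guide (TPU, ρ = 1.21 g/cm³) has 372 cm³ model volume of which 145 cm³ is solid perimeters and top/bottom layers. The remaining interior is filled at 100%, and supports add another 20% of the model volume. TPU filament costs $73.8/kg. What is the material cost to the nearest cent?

Interior volume = 372 − 145, so 227 cm³.
Deposited infill: 1.00 × 227 → 227 cm³.
Support = 0.20 × 372, so 74.4 cm³.
Deposited volume: 145 + 227 + 74.4 → 446.4 cm³.
Mass = 446.4 × 1.21, so 540.144 g.
At $73.8/kg: 540.144/1000 × 73.8 = $39.86.

$39.86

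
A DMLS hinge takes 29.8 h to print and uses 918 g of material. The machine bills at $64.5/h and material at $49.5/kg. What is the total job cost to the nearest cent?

Machine cost: 64.5 × 29.8 → $1922.10.
Material cost = 49.5 × 918/1000, so $45.441.
Job cost: 1922.10 + 45.441 = 1967.541 ≈ $1967.54.

$1967.54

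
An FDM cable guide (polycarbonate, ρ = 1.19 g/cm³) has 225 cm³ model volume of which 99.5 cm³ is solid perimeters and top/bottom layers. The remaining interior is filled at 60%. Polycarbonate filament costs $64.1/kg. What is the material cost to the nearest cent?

Interior volume = 225 − 99.5 = 125.5 cm³.
Infill volume = 0.60 × 125.5 = 75.3 cm³.
Total extruded: 99.5 + 75.3 → 174.8 cm³.
Mass = 174.8 × 1.19, so 208.012 g.
At $64.1/kg: 208.012/1000 × 64.1 = $13.33.

$13.33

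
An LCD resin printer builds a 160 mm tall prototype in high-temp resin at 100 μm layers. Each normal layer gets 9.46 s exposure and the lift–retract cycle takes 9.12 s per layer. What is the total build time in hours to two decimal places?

Layers = ⌈160/0.1⌉ = 1600.
Per-layer time: 9.46 + 9.12 → 18.58 s.
Total = 1600 × 18.58 = 29728 s = 8.26 hours.

8.26 hours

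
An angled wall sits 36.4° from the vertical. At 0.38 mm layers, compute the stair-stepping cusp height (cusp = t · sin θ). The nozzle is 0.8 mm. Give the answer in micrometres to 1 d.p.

225.5 μm

Cusp = layer height × sin(36.4°) = 0.38 × 0.5934 = 0.225492 mm = 225.5 μm.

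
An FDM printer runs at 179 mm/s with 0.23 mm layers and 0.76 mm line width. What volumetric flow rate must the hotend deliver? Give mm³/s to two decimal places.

A = 0.23 × 0.76 = 0.1748 mm².
Q = v·A = 179 × 0.1748 = 31.29 mm³/s.

31.29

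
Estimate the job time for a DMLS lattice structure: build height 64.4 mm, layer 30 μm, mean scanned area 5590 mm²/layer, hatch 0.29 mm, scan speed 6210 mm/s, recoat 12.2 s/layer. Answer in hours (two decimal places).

Layer count = ceil(64.4 / 0.03) = 2147.
Scan path per layer = 5590 / 0.29, so 19275.9 mm.
Scan time per layer = 19275.9 / 6210, so 3.104 s.
Per-layer time = 3.104 + 12.2 = 15.304 s.
2147 layers × 15.304 s/layer = 32857.688 s, i.e. 9.13 hours.

9.13 hours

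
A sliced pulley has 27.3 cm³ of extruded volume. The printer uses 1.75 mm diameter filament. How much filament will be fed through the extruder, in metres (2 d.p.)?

11.35 m

A = π r² = π × 0.875² = 2.4053 mm².
Length = 27.3 cm³ / 2.4053 mm² = 27300 / 2.4053 = 11349.94 mm = 11.35 m.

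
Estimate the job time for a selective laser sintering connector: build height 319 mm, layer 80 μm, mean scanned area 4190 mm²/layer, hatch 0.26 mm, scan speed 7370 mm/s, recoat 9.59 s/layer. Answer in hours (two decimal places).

13.05 hours

Number of layers: 319 / 0.08 → 3988 (rounded up).
Scan path per layer = 4190 / 0.26 = 16115.4 mm.
Per-layer scan time: 16115.4 / 7370 → 2.1866 s.
Per-layer time = 2.1866 + 9.59 = 11.7766 s.
Total: 3988 × 11.7766 s = 46965.0808 s → 13.05 hours.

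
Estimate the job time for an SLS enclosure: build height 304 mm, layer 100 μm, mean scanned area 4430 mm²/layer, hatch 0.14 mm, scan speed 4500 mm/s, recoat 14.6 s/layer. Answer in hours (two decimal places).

Layer count = ceil(304 / 0.1) = 3040.
Hatch length per layer: 4430 / 0.14 → 31642.9 mm.
Laser time per layer = 31642.9 / 4500 = 7.0318 s.
Time per layer = 7.0318 + 14.6, so 21.6318 s.
Total: 3040 × 21.6318 s = 65760.672 s → 18.27 hours.

18.27 hours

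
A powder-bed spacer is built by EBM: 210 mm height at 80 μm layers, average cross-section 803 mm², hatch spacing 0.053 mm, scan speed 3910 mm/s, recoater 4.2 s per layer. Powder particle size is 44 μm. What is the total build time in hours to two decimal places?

5.89 hours

Number of layers: 210 / 0.08 → 2625 (rounded up).
Scan path per layer = 803 / 0.053 = 15150.9 mm.
Scan time per layer = 15150.9 / 3910 = 3.8749 s.
Layer cycle = 3.8749 + 4.2 = 8.0749 s.
2625 layers × 8.0749 s/layer = 21196.6125 s, i.e. 5.89 hours.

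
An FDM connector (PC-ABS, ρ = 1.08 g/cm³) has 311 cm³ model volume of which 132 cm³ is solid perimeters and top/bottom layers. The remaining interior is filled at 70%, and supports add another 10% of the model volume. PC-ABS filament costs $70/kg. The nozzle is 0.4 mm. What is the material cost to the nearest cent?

Infill region: 311 − 132 → 179 cm³.
Infill volume: 0.70 × 179 → 125.3 cm³.
Support: 0.10 × 311 → 31.1 cm³.
Total extruded = 132 + 125.3 + 31.1, so 288.4 cm³.
Mass = 288.4 × 1.08 = 311.472 g.
At $70/kg: 311.472/1000 × 70 = $21.80.

$21.80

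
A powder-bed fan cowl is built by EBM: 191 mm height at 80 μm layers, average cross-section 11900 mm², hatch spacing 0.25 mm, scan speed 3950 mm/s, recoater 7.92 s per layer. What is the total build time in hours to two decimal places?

Layers = ⌈191/0.08⌉ = 2388.
Hatch length per layer = 11900 / 0.25 = 47600 mm.
Scan time per layer: 47600 / 3950 → 12.0506 s.
Per-layer time = 12.0506 + 7.92 = 19.9706 s.
Total: 2388 × 19.9706 s = 47689.7928 s → 13.25 hours.

13.25 hours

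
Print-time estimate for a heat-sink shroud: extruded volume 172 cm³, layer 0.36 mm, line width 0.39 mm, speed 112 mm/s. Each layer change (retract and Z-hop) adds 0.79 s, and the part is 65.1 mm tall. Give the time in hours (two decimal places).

Line area = 0.36 × 0.39 = 0.1404 mm².
Toolpath length = 172 cm³ / 0.1404 mm² = 172000 / 0.1404 = 1225071.2 mm.
Time extruding = 1225071.2 / 112 = 10938.1 s.
Layer count = ceil(65.1 / 0.36) = 181.
Non-print overhead = 181 × 0.79, so 142.99 s.
Altogether 10938.1 + 142.99 = 11081.09 s, i.e. 3.08 hours.

3.08 hours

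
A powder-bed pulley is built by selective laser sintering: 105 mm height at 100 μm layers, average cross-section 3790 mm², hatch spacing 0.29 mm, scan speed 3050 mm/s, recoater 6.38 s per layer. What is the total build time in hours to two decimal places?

3.11 hours

Layer count = ceil(105 / 0.1) = 1050.
Hatch length per layer = 3790 / 0.29, so 13069 mm.
Scan time per layer: 13069 / 3050 → 4.2849 s.
Time per layer = 4.2849 + 6.38 = 10.6649 s.
Build time = 1050 × 10.6649 = 11198.145 s = 3.11 hours.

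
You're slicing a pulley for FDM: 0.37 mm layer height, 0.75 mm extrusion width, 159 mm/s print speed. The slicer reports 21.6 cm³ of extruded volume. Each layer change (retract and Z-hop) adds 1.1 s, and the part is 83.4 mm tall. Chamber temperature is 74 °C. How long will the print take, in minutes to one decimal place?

12.3 minutes

Extrusion cross-section = 0.37 × 0.75 = 0.2775 mm².
Path length: 21600 mm³ / 0.2775 mm² → 77837.8 mm.
Extrusion time = 77837.8 / 159 = 489.5 s.
Layers = ⌈83.4/0.37⌉ = 226.
Non-print overhead: 226 × 1.1 → 248.6 s.
Total = 489.5 + 248.6 = 738.1 s = 12.3 minutes.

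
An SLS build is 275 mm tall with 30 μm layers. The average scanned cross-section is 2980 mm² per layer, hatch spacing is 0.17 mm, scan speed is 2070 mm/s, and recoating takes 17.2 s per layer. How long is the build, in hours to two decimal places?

Layer count = ceil(275 / 0.03) = 9167.
Hatch length per layer: 2980 / 0.17 → 17529.4 mm.
Laser time per layer: 17529.4 / 2070 → 8.4683 s.
Layer cycle = 8.4683 + 17.2 = 25.6683 s.
Total: 9167 × 25.6683 s = 235301.3061 s → 65.36 hours.

65.36 hours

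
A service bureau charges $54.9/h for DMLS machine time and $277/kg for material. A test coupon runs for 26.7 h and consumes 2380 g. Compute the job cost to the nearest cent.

$2125.09

Machine cost = 54.9 × 26.7, so $1465.83.
Feedstock cost = 277 × 2380/1000 = $659.26.
Job cost: 1465.83 + 659.26 = $2125.09.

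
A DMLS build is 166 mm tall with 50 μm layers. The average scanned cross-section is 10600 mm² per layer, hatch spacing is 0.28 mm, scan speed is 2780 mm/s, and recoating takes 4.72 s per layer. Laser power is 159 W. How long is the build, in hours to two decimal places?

16.91 hours

Number of layers: 166 / 0.05 → 3320 (rounded up).
Hatch length per layer: 10600 / 0.28 → 37857.1 mm.
Scan time per layer = 37857.1 / 2780, so 13.6177 s.
Per-layer time = 13.6177 + 4.72, so 18.3377 s.
3320 layers × 18.3377 s/layer = 60881.164 s, i.e. 16.91 hours.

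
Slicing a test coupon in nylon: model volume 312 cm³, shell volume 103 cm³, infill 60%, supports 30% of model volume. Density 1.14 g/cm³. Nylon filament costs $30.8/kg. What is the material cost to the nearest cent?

$11.31

Infill region: 312 − 103 → 209 cm³.
Infill deposited = 0.60 × 209, so 125.4 cm³.
Support: 0.30 × 312 → 93.6 cm³.
Total extruded = 103 + 125.4 + 93.6 = 322 cm³.
Mass: 322 × 1.14 → 367.08 g.
At $30.8/kg: 367.08/1000 × 30.8 = $11.31.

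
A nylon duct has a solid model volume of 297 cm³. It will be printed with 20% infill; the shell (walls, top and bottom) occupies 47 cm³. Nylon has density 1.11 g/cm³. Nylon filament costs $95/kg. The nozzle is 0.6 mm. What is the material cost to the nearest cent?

Volume inside the shell: 297 − 47 → 250 cm³.
Infill deposited = 0.20 × 250, so 50 cm³.
Deposited volume = 47 + 50, so 97 cm³.
Mass = 97 × 1.11, so 107.67 g.
At $95/kg: 107.67/1000 × 95 = $10.23.

$10.23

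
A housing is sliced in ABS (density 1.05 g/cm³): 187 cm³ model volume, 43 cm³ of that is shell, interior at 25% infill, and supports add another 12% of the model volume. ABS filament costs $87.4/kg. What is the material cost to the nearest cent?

Volume inside the shell: 187 − 43 → 144 cm³.
Infill volume = 0.25 × 144 = 36 cm³.
Support = 0.12 × 187 = 22.44 cm³.
Deposited volume = 43 + 36 + 22.44, so 101.44 cm³.
Mass = 101.44 × 1.05 = 106.512 g.
At $87.4/kg: 106.512/1000 × 87.4 = $9.31.

$9.31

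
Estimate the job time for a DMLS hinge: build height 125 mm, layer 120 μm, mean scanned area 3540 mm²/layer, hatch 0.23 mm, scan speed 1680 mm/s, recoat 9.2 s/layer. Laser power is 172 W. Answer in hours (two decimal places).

5.31 hours

Layer count = ceil(125 / 0.12) = 1042.
Per-layer scan distance = 3540 / 0.23 = 15391.3 mm.
Scan time per layer = 15391.3 / 1680 = 9.1615 s.
Time per layer: 9.1615 + 9.2 → 18.3615 s.
Total: 1042 × 18.3615 s = 19132.683 s → 5.31 hours.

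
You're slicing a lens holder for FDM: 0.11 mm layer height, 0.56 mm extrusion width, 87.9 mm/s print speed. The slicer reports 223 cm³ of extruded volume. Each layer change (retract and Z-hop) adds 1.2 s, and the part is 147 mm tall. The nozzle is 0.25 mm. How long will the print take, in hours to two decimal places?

11.89 hours

Bead cross-section = 0.11 × 0.56 = 0.0616 mm².
Path length: 223000 mm³ / 0.0616 mm² → 3620129.9 mm.
Print-move time: 3620129.9 / 87.9 → 41184.6 s.
Number of layers: 147 / 0.11 → 1337 (rounded up).
Layer-change overhead = 1337 × 1.2, so 1604.4 s.
Altogether 41184.6 + 1604.4 = 42789 s, i.e. 11.89 hours.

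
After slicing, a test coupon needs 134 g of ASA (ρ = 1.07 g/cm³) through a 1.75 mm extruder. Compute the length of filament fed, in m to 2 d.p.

52.07 m

Extruded volume: 134/1.07 = 125.2336 cm³ (125233.6 mm³).
A = π r² = π × 0.875² = 2.4053 mm².
Length = 125233.6 / 2.4053 = 52065.69 mm = 52.07 m.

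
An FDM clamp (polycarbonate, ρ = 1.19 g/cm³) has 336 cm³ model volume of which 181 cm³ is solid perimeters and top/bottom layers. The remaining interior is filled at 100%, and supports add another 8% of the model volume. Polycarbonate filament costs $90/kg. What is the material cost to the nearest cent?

$38.86

Volume inside the shell = 336 − 181, so 155 cm³.
Deposited infill: 1.00 × 155 → 155 cm³.
Support: 0.08 × 336 → 26.88 cm³.
Total extruded: 181 + 155 + 26.88 → 362.88 cm³.
Mass: 362.88 × 1.19 → 431.8272 g.
Cost = 431.8272 g / 1000 × $90/kg = $38.86.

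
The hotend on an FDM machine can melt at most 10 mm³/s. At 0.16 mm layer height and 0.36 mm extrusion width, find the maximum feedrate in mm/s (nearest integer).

174 mm/s

Extrusion cross-section = 0.16 × 0.36 = 0.0576 mm².
Max speed = 10 / 0.0576 = 173.61 ≈ 174 mm/s.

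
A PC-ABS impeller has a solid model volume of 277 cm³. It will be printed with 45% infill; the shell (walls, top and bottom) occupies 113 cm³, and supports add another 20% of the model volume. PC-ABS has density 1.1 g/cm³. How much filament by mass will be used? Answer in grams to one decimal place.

266.4 g

Volume inside the shell: 277 − 113 → 164 cm³.
Infill volume: 0.45 × 164 → 73.8 cm³.
Support: 0.20 × 277 → 55.4 cm³.
Total printed volume: 113 + 73.8 + 55.4 → 242.2 cm³.
Mass = 242.2 × 1.1, so 266.42 g.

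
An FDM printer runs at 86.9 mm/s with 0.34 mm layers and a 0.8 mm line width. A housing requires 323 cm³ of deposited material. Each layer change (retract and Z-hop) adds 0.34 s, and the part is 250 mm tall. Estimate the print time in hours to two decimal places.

Extrusion cross-section = 0.34 × 0.8, so 0.272 mm².
Path length: 323000 mm³ / 0.272 mm² → 1187500 mm.
Time extruding = 1187500 / 86.9, so 13665.1 s.
Layer count = ceil(250 / 0.34) = 736.
Non-print overhead = 736 × 0.34, so 250.24 s.
Altogether 13665.1 + 250.24 = 13915.34 s, i.e. 3.87 hours.

3.87 hours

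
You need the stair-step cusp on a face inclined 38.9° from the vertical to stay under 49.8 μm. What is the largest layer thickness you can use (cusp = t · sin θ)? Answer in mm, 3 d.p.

t = h_c / sin θ = 0.0498 / 0.6280 = 0.079 mm.

0.079 mm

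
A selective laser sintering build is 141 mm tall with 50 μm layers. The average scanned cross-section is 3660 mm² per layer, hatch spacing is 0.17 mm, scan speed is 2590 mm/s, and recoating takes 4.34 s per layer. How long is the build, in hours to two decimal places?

9.91 hours

Layers = ⌈141/0.05⌉ = 2820.
Hatch length per layer = 3660 / 0.17 = 21529.4 mm.
Laser time per layer: 21529.4 / 2590 → 8.3125 s.
Time per layer = 8.3125 + 4.34, so 12.6525 s.
Total: 2820 × 12.6525 s = 35680.05 s → 9.91 hours.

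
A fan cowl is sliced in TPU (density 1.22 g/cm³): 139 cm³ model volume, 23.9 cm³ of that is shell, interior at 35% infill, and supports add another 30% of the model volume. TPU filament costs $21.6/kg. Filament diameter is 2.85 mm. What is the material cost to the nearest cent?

$2.79

Volume inside the shell = 139 − 23.9, so 115.1 cm³.
Deposited infill = 0.35 × 115.1, so 40.285 cm³.
Support: 0.30 × 139 → 41.7 cm³.
Total printed volume = 23.9 + 40.285 + 41.7 = 105.885 cm³.
Mass: 105.885 × 1.22 → 129.1797 g.
At $21.6/kg: 129.1797/1000 × 21.6 = $2.79.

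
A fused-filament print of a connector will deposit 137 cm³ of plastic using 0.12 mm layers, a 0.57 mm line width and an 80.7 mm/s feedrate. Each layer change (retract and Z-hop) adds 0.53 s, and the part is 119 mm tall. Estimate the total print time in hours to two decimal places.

7.04 hours

Extrusion cross-section = 0.12 × 0.57 = 0.0684 mm².
Path length: 137000 mm³ / 0.0684 mm² → 2002924 mm.
Time extruding = 2002924 / 80.7 = 24819.4 s.
Layer count = ceil(119 / 0.12) = 992.
Layer-change overhead: 992 × 0.53 → 525.76 s.
Altogether 24819.4 + 525.76 = 25345.16 s, i.e. 7.04 hours.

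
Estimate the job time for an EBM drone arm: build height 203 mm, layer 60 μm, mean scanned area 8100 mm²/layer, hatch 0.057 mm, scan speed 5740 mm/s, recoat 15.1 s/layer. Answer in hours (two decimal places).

Number of layers: 203 / 0.06 → 3384 (rounded up).
Per-layer scan distance = 8100 / 0.057, so 142105.3 mm.
Scan time per layer = 142105.3 / 5740 = 24.757 s.
Time per layer = 24.757 + 15.1 = 39.857 s.
Build time = 3384 × 39.857 = 134876.088 s = 37.47 hours.

37.47 hours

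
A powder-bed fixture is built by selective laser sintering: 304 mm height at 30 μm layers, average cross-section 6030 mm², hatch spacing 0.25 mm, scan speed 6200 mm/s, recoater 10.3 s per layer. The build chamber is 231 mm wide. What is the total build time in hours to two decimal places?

Layers = ⌈304/0.03⌉ = 10134.
Per-layer scan distance: 6030 / 0.25 → 24120 mm.
Per-layer scan time: 24120 / 6200 → 3.8903 s.
Time per layer = 3.8903 + 10.3, so 14.1903 s.
Build time = 10134 × 14.1903 = 143804.5002 s = 39.95 hours.

39.95 hours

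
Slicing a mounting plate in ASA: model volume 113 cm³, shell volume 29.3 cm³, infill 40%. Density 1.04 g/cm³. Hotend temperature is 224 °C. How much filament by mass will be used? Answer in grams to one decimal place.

Volume inside the shell: 113 − 29.3 → 83.7 cm³.
Deposited infill = 0.40 × 83.7, so 33.48 cm³.
Total extruded = 29.3 + 33.48, so 62.78 cm³.
Mass = 62.78 × 1.04, so 65.2912 g.

65.3 g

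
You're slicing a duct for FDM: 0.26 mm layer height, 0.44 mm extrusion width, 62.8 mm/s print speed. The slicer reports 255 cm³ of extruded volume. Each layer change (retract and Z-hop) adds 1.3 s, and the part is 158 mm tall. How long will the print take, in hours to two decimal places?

Extrusion cross-section = 0.26 × 0.44 = 0.1144 mm².
Path length: 255000 mm³ / 0.1144 mm² → 2229021 mm.
Print-move time = 2229021 / 62.8, so 35494 s.
Layers = ⌈158/0.26⌉ = 608.
Z-hop total: 608 × 1.3 → 790.4 s.
Total = 35494 + 790.4 = 36284.4 s = 10.08 hours.

10.08 hours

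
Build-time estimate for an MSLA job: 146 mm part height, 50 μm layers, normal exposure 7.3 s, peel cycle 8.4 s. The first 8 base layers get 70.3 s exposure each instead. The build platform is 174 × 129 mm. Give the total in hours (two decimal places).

12.87 hours

Layer count = ceil(146 / 0.05) = 2920.
Bottom layers = 8 × (70.3 + 8.4), so 629.6 s.
Regular layers = 2912 × (7.3 + 8.4) = 45718.4 s.
Total = 629.6 + 45718.4 = 46348 s = 12.87 hours.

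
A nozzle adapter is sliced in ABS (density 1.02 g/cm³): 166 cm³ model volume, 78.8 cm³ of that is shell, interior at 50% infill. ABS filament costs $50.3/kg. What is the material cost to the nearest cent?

$6.28

Interior volume = 166 − 78.8 = 87.2 cm³.
Infill volume = 0.50 × 87.2 = 43.6 cm³.
Total extruded: 78.8 + 43.6 → 122.4 cm³.
Mass = 122.4 × 1.02, so 124.848 g.
At $50.3/kg: 124.848/1000 × 50.3 = $6.28.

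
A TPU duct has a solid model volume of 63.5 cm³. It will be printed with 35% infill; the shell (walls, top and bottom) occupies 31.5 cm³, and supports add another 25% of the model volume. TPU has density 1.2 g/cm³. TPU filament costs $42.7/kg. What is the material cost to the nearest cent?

$3.00

Volume inside the shell = 63.5 − 31.5, so 32 cm³.
Infill deposited: 0.35 × 32 → 11.2 cm³.
Support = 0.25 × 63.5, so 15.875 cm³.
Deposited volume: 31.5 + 11.2 + 15.875 → 58.575 cm³.
Mass: 58.575 × 1.2 → 70.29 g.
At $42.7/kg: 70.29/1000 × 42.7 = $3.00.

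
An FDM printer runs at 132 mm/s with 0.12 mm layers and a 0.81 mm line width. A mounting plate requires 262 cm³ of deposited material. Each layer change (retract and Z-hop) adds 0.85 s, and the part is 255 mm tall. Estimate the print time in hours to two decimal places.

Bead cross-section = 0.12 × 0.81, so 0.0972 mm².
Path length: 262000 mm³ / 0.0972 mm² → 2695473.3 mm.
Print-move time: 2695473.3 / 132 → 20420.3 s.
Layers = ⌈255/0.12⌉ = 2125.
Layer-change overhead: 2125 × 0.85 → 1806.25 s.
Altogether 20420.3 + 1806.25 = 22226.55 s, i.e. 6.17 hours.

6.17 hours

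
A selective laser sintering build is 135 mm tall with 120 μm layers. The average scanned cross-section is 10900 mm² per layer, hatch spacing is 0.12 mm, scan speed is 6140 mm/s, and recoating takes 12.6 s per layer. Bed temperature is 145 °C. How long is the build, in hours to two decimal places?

Layer count = ceil(135 / 0.12) = 1125.
Scan path per layer = 10900 / 0.12, so 90833.3 mm.
Laser time per layer = 90833.3 / 6140 = 14.7937 s.
Layer cycle: 14.7937 + 12.6 → 27.3937 s.
Total: 1125 × 27.3937 s = 30817.9125 s → 8.56 hours.

8.56 hours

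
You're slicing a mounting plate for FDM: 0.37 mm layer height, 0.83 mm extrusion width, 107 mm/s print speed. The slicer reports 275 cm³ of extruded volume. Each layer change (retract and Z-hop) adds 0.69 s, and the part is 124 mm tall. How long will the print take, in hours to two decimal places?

Line area = 0.37 × 0.83, so 0.3071 mm².
Path length: 275000 mm³ / 0.3071 mm² → 895473.8 mm.
Print-move time: 895473.8 / 107 → 8368.9 s.
Number of layers: 124 / 0.37 → 336 (rounded up).
Non-print overhead = 336 × 0.69, so 231.84 s.
Altogether 8368.9 + 231.84 = 8600.74 s, i.e. 2.39 hours.

2.39 hours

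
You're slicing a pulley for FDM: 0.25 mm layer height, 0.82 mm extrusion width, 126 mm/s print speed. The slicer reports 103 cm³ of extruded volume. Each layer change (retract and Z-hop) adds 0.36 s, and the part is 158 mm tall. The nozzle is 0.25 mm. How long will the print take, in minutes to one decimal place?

Bead cross-section = 0.25 × 0.82, so 0.205 mm².
Total extruded path = 103000/0.205 = 502439 mm.
Print-move time: 502439 / 126 → 3987.6 s.
Number of layers: 158 / 0.25 → 632 (rounded up).
Layer-change overhead = 632 × 0.36 = 227.52 s.
Altogether 3987.6 + 227.52 = 4215.12 s, i.e. 70.3 minutes.

70.3 minutes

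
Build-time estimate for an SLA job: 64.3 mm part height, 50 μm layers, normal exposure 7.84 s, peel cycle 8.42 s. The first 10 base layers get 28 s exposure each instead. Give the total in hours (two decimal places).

Layer count = ceil(64.3 / 0.05) = 1286.
Bottom layers = 10 × (28 + 8.42), so 364.2 s.
Remaining layers = 1276 × (7.84 + 8.42), so 20747.76 s.
Sum: 364.2 + 20747.76 = 21111.96 s → 5.86 hours.

5.86 hours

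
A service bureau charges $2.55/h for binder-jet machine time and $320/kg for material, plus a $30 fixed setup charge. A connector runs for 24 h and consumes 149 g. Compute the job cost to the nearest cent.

$138.88

Machine-time cost: 2.55 × 24 → $61.20.
Material cost = 320 × 149/1000 = $47.68.
Adding setup: 61.20 + 47.68 + 30 → $138.88.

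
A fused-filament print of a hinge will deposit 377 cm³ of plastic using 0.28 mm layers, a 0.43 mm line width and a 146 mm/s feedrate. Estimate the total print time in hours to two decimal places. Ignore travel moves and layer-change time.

Bead cross-section = 0.28 × 0.43 = 0.1204 mm².
Toolpath length = 377 cm³ / 0.1204 mm² = 377000 / 0.1204 = 3131229.2 mm.
Print-move time = 3131229.2 / 146 = 21446.8 s.
That's 21446.8 s → 5.96 hours.

5.96 hours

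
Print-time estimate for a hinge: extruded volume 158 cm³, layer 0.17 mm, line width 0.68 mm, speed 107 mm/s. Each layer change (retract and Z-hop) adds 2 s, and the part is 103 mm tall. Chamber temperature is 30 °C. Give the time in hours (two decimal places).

3.88 hours

Extrusion cross-section = 0.17 × 0.68, so 0.1156 mm².
Path length: 158000 mm³ / 0.1156 mm² → 1366782 mm.
Print-move time: 1366782 / 107 → 12773.7 s.
Number of layers: 103 / 0.17 → 606 (rounded up).
Non-print overhead: 606 × 2 → 1212 s.
Total = 12773.7 + 1212 = 13985.7 s = 3.88 hours.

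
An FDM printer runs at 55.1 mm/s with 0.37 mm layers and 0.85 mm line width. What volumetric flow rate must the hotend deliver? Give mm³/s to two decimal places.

17.33

Bead cross-section = 0.37 × 0.85, so 0.3145 mm².
Q = v·A = 55.1 × 0.3145 = 17.33 mm³/s.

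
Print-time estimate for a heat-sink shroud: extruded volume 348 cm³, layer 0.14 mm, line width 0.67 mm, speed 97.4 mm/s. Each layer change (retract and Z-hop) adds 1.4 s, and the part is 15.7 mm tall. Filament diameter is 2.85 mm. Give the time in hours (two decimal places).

Line area = 0.14 × 0.67, so 0.0938 mm².
Toolpath length = 348 cm³ / 0.0938 mm² = 348000 / 0.0938 = 3710021.3 mm.
Time extruding = 3710021.3 / 97.4, so 38090.6 s.
Number of layers: 15.7 / 0.14 → 113 (rounded up).
Z-hop total: 113 × 1.4 → 158.2 s.
Total = 38090.6 + 158.2 = 38248.8 s = 10.62 hours.

10.62 hours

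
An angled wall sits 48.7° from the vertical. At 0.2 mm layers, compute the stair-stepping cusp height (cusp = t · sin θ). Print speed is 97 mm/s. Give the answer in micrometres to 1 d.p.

Cusp = layer height × sin(48.7°) = 0.2 × 0.7513 = 0.15026 mm = 150.3 μm.

150.3 μm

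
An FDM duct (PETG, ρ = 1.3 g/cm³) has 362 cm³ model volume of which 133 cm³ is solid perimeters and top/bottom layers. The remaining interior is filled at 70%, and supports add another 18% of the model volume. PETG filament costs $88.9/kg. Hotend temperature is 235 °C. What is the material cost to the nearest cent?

Infill region = 362 − 133 = 229 cm³.
Deposited infill: 0.70 × 229 → 160.3 cm³.
Support: 0.18 × 362 → 65.16 cm³.
Total extruded = 133 + 160.3 + 65.16, so 358.46 cm³.
Mass = 358.46 × 1.3 = 465.998 g.
At $88.9/kg: 465.998/1000 × 88.9 = $41.43.

$41.43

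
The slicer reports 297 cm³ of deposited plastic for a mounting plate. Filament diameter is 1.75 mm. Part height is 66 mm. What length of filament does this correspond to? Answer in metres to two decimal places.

Filament cross-section = π × (1.75/2)² = 2.4053 mm².
L = 297000 mm³ / 2.4053 mm² = 123477.32 mm, i.e. 123.48 m.

123.48 m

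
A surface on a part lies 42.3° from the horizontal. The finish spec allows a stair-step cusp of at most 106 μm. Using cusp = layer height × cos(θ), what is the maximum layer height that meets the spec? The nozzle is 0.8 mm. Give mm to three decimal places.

0.143 mm

t = h_c / cos θ = 0.106 / 0.7396 = 0.143 mm.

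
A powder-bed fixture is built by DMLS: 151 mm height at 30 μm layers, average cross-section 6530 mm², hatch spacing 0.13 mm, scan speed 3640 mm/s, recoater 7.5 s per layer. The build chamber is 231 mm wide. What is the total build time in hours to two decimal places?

29.78 hours

Layers = ⌈151/0.03⌉ = 5034.
Per-layer scan distance = 6530 / 0.13, so 50230.8 mm.
Per-layer scan time: 50230.8 / 3640 → 13.7997 s.
Layer cycle = 13.7997 + 7.5 = 21.2997 s.
Total: 5034 × 21.2997 s = 107222.6898 s → 29.78 hours.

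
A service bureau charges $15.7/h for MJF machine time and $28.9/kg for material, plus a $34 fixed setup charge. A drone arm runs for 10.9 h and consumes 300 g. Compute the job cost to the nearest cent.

Machine-time cost: 15.7 × 10.9 → $171.13.
Feedstock cost = 28.9 × 300/1000 = $8.67.
Adding setup: 171.13 + 8.67 + 34 → $213.80.

$213.80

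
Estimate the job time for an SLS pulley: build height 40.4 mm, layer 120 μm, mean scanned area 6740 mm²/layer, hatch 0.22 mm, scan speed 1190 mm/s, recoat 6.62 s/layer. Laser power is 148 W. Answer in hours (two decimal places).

Layers = ⌈40.4/0.12⌉ = 337.
Hatch length per layer = 6740 / 0.22 = 30636.4 mm.
Per-layer scan time: 30636.4 / 1190 → 25.7449 s.
Layer cycle: 25.7449 + 6.62 → 32.3649 s.
Build time = 337 × 32.3649 = 10906.9713 s = 3.03 hours.

3.03 hours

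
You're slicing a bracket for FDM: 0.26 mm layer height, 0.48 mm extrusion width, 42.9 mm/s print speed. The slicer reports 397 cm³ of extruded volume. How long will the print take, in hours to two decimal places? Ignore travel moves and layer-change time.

20.60 hours

Line area = 0.26 × 0.48, so 0.1248 mm².
Toolpath length = 397 cm³ / 0.1248 mm² = 397000 / 0.1248 = 3181089.7 mm.
Extrusion time: 3181089.7 / 42.9 → 74151.3 s.
74151.3 s = 20.60 hours.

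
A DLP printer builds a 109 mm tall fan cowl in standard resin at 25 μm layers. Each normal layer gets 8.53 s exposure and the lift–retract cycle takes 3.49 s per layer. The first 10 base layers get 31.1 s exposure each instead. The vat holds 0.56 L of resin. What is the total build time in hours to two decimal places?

Layer count = ceil(109 / 0.025) = 4360.
Bottom layers = 10 × (31.1 + 3.49) = 345.9 s.
Remaining layers: 4350 × (8.53 + 3.49) → 52287 s.
Total = 345.9 + 52287 = 52632.9 s = 14.62 hours.

14.62 hours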